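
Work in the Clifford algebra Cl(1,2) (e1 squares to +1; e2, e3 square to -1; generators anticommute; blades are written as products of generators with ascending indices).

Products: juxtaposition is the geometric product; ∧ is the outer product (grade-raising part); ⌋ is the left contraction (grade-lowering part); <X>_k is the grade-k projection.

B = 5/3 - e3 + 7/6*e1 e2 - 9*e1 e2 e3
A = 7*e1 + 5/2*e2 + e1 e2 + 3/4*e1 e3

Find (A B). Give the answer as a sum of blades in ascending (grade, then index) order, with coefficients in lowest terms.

step 1: 7/6 + 46/3*e1 + 229/12*e2 - 9*e3 + 5/3*e1 e2 - 113/4*e1 e3 - 517/8*e2 e3 - e1 e2 e3
Answer: 7/6 + 46/3*e1 + 229/12*e2 - 9*e3 + 5/3*e1 e2 - 113/4*e1 e3 - 517/8*e2 e3 - e1 e2 e3


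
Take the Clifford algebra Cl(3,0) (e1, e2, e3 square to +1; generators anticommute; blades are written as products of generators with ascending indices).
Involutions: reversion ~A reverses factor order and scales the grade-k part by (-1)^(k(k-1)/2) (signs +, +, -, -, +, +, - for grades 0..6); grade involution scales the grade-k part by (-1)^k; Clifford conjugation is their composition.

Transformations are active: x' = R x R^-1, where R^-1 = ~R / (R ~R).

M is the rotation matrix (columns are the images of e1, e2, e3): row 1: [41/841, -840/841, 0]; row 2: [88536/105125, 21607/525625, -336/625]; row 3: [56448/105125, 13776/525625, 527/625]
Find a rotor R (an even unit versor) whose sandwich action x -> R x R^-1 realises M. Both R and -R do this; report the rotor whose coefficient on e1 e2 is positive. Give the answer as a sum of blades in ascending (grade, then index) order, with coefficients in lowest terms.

Method: write R = a + b12*e1 e2 + b13*e1 e3 + b23*e2 e3 with a^2 + b12^2 + b13^2 + b23^2 = 1 (so R^-1 = ~R). Expanding the columns R e_j ~R gives tr M = 4a^2 - 1 and, from the antisymmetric part, M21 - M12 = -4a*b12, M13 - M31 = 4a*b13, M32 - M23 = -4a*b23.
Here tr M = 490439/525625, so a^2 = (1 + tr M)/4 = 254016/525625 and a = ±504/725. Taking a = 504/725: M21 - M12 = 193536/105125, M13 - M31 = -56448/105125, M32 - M23 = 296352/525625, giving b12 = -96/145, b13 = -28/145, b23 = -147/725, i.e. R = 504/725 - 96/145*e1 e2 - 28/145*e1 e3 - 147/725*e2 e3.
Its e1 e2 coefficient is negative, so report the other preimage -R.
Answer: -504/725 + 96/145*e1 e2 + 28/145*e1 e3 + 147/725*e2 e3. Note: both R and -R realise this M (trace 490439/525625); the covering map identifies them, and the e1 e2-coefficient sign is the tie-breaker.


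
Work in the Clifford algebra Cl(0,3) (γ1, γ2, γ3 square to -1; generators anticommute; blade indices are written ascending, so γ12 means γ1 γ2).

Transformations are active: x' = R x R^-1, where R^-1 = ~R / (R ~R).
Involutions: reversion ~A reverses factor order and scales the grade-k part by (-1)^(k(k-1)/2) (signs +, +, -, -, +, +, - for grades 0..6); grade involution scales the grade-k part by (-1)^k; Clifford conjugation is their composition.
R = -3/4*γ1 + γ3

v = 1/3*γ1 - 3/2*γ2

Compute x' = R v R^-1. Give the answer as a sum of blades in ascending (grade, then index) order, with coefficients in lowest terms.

~R = -3/4*γ1 + γ3, and R ~R = -25/16, so R^-1 = ~R / (-25/16).
R v = 1/4 + 9/8*γ12 - 1/3*γ13 + 3/2*γ23
Answer: -7/75*γ1 + 3/2*γ2 - 8/25*γ3


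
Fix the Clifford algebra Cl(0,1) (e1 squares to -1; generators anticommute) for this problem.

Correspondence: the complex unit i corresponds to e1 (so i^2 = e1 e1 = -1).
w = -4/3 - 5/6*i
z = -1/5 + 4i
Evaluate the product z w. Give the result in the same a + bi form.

In blades: z = -1/5 + 4*e1, w = -4/3 - 5/6*e1.
Distribute z over w term by term (generator squares from the signature, products reordered to ascending indices): (-1/5)*w = 4/15 + 1/6*e1; (4*e1)*w = 10/3 - 16/3*e1.
Sum: 18/5 - 31/6*e1; translating back through the correspondence:
Answer: 18/5 - 31/6*i


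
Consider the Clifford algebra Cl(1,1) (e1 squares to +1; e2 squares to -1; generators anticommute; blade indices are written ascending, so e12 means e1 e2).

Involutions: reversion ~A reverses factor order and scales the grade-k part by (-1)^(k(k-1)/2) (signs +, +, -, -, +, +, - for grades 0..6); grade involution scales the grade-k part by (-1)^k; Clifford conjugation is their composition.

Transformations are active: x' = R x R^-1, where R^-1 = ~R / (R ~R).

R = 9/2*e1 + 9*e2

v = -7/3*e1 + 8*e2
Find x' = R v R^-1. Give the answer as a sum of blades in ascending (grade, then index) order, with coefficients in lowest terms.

~R = 9/2*e1 + 9*e2, and R ~R = -243/4, so R^-1 = ~R / (-243/4).
R v = -165/2 + 57*e12
Answer: 131/9*e1 + 148/9*e2


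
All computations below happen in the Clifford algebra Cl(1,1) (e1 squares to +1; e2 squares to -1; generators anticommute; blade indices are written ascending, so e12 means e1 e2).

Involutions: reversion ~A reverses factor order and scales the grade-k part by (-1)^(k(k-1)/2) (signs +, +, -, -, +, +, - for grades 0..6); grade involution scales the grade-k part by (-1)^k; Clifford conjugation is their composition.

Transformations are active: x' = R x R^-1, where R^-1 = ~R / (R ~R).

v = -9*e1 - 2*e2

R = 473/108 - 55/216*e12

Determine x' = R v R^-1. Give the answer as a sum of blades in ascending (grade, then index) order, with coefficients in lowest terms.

~R = 473/108 + 55/216*e12, and R ~R = 11011/576, so R^-1 = ~R / (11011/576).
R v = -1078/27*e1 - 2387/216*e2
Answer: -9787/1053*e1 - 3226/1053*e2


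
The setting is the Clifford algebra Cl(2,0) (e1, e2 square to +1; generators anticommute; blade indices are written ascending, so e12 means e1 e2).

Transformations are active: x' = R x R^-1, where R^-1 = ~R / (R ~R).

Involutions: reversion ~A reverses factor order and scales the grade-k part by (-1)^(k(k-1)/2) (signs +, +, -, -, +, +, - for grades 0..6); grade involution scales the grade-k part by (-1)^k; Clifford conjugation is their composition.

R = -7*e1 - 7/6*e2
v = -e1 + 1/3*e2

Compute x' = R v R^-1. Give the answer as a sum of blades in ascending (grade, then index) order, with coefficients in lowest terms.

~R = -7*e1 - 7/6*e2, and R ~R = 1813/36, so R^-1 = ~R / (1813/36).
R v = 119/18 - 7/2*e12
Answer: -31/37*e1 - 71/111*e2


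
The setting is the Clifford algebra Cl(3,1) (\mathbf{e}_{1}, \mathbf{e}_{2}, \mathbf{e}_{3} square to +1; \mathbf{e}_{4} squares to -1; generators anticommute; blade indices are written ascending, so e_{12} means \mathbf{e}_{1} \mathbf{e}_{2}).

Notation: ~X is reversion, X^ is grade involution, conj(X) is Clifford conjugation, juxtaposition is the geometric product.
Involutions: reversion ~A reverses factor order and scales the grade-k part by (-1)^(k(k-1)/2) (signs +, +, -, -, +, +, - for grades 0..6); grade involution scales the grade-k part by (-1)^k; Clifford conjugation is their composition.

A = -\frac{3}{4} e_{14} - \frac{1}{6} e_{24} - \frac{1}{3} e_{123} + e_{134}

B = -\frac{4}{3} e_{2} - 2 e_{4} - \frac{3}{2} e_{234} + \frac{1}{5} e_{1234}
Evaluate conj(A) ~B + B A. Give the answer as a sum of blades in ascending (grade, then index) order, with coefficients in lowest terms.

first term: \frac{3}{2} e_{1} + \frac{8}{15} e_{2} - \frac{1}{4} e_{3} + \frac{13}{45} e_{4} + \frac{3}{2} e_{12} + \frac{137}{90} e_{13} + \frac{1}{2} e_{14} + \frac{3}{20} e_{23} - \frac{9}{8} e_{123} + e_{124} - \frac{2}{3} e_{1234}
second term: \frac{3}{2} e_{1} + \frac{2}{15} e_{2} - \frac{1}{4} e_{3} + \frac{7}{45} e_{4} + \frac{3}{2} e_{12} + \frac{143}{90} e_{13} + \frac{1}{2} e_{14} - \frac{3}{20} e_{23} + \frac{9}{8} e_{123} - e_{124} + \frac{2}{3} e_{1234}
Answer: 3 e_{1} + \frac{2}{3} e_{2} - \frac{1}{2} e_{3} + \frac{4}{9} e_{4} + 3 e_{12} + \frac{28}{9} e_{13} + e_{14}


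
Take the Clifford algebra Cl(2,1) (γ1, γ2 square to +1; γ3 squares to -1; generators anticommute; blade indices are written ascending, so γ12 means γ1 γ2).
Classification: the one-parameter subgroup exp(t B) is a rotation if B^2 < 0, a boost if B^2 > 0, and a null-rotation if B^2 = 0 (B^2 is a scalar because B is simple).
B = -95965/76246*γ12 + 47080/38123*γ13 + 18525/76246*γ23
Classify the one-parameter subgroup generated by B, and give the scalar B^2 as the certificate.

B^2 term by term: the squares give (-95965/76246)^2*(γ12)^2 + (47080/38123)^2*(γ13)^2 + (18525/76246)^2*(γ23)^2 = 9209281225/5813452516*(-1) + 2216526400/1453363129*(+1) + 343175625/5813452516*(+1) = 0 (each basis 2-blade squares to minus the product of its generators' squares); cross terms between blades sharing an index anticommute and cancel. So B^2 = 0.
Answer: null-rotation, certificate B^2 = 0. The invariant at work: B^2 = 0 is unchanged by conjugation, hence its sign classifies the subgroup whatever basis B is written in.


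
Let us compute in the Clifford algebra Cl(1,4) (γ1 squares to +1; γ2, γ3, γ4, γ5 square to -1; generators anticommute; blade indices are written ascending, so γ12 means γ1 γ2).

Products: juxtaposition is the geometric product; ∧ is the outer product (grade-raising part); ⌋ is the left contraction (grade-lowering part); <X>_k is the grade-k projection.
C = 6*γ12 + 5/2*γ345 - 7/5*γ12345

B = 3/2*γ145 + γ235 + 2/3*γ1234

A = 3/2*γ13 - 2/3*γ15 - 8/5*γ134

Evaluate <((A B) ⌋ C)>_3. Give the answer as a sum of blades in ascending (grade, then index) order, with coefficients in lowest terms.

step 1: 16/15*γ2 + γ4 - γ24 + 12/5*γ35 + 2/3*γ123 + 3/2*γ125 - 9/4*γ345 - 8/5*γ1245 - 4/9*γ2345
step 2: -45/8 + 316/45*γ1 - 56/25*γ3 + 6*γ4 + 63/20*γ12 + 21/10*γ34 + 5/2*γ35 + 14/15*γ45 - 84/25*γ124 + 7/5*γ135 - 7/5*γ1235 - 112/75*γ1345
step 3: -84/25*γ124 + 7/5*γ135
Answer: -84/25*γ124 + 7/5*γ135


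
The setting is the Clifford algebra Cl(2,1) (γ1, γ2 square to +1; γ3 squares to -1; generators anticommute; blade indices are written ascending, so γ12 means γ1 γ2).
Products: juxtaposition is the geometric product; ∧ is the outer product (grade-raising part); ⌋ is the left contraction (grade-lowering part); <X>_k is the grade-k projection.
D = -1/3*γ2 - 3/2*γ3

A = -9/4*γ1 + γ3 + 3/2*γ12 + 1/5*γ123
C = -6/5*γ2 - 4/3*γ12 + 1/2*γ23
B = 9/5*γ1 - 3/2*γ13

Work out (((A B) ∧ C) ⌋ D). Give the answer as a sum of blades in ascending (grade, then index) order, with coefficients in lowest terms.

step 1: -81/20 - 3/2*γ1 - 12/5*γ2 + 27/8*γ3 - 9/5*γ13 + 261/100*γ23
step 2: 243/50*γ2 + 36/5*γ12 + 81/40*γ23 - 741/100*γ123
step 3: -81/50
Answer: -81/50


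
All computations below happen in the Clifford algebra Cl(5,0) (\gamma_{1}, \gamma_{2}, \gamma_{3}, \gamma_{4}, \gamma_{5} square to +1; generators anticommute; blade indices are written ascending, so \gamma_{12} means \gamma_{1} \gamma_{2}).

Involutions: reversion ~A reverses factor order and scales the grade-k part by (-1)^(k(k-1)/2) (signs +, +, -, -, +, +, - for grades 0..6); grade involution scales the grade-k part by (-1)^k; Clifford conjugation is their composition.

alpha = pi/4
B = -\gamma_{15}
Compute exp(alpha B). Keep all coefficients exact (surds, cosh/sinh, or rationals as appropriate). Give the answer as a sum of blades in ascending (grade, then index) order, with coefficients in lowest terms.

B^2 = (-1)^2*(\gamma_{15})^2 = 1*(-1) = -1 (a basis 2-blade squares to minus the product of its generators' squares).
B^2 = -1 — circular case — the even/odd split gives cos and sin: l = 1, alpha*l = \frac{\pi}{4}, so exp(alpha B) = cos(\frac{\pi}{4}) + (sin(\frac{\pi}{4})/1)*B = \frac{\sqrt{2}}{2} + (\frac{\sqrt{2}}{2})*B.
Answer: \frac{\sqrt{2}}{2} - \frac{\sqrt{2}}{2} \gamma_{15}


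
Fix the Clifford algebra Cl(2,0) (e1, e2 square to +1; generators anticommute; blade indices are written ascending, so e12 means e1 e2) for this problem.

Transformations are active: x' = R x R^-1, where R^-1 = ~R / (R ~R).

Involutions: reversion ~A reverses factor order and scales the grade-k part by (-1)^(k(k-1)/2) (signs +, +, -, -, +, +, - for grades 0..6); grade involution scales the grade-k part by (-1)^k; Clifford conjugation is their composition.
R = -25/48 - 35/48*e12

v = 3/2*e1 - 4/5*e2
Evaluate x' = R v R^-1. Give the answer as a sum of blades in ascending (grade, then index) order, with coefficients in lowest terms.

~R = -25/48 + 35/48*e12, and R ~R = 925/1152, so R^-1 = ~R / (925/1152).
R v = -19/96*e1 + 145/96*e2
Answer: -46/37*e1 - 429/370*e2


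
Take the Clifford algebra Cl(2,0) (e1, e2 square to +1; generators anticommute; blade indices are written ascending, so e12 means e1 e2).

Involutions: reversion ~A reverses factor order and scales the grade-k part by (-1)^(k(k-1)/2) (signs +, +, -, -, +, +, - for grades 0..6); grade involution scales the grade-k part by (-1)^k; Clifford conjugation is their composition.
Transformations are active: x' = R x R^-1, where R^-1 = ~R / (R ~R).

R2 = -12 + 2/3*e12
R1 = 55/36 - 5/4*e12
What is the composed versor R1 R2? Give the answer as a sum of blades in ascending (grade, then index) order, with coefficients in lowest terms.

Distribute over the terms of R1 (each basis-blade product reordered to ascending indices, repeated generators contracted through their squares):
(55/36) R2 = -55/3 + 55/54*e12
(-5/4*e12) R2 = 5/6 + 15*e12
Summing the partial products and collecting blades:
Answer: -35/2 + 865/54*e12


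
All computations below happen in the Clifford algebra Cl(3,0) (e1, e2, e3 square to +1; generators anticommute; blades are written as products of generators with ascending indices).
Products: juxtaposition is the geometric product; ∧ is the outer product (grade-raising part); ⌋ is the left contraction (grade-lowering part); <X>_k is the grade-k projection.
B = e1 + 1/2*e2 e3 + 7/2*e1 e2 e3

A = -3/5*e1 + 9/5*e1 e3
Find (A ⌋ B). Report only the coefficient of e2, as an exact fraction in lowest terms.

step 1: -3/5 + 63/10*e2 - 21/10*e2 e3
Answer: 63/10


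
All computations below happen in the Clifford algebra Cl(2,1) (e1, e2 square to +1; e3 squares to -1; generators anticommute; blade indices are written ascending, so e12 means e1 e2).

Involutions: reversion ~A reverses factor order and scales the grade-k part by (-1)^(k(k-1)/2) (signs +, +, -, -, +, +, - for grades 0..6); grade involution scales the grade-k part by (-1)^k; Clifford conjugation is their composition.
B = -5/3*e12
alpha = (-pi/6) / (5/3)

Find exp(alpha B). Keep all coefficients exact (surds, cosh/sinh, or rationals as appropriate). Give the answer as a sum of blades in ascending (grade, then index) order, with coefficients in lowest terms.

B^2 = (-5/3)^2*(e12)^2 = 25/9*(-1) = -25/9 (a basis 2-blade squares to minus the product of its generators' squares).
B^2 = -25/9 — a negative square means the series sums to a rotation: l = 5/3, alpha*l = -pi/6, so exp(alpha B) = cos(-pi/6) + (sin(-pi/6)/(5/3))*B = sqrt(3)/2 + (-3/10)*B.
Answer: sqrt(3)/2 + 1/2*e12


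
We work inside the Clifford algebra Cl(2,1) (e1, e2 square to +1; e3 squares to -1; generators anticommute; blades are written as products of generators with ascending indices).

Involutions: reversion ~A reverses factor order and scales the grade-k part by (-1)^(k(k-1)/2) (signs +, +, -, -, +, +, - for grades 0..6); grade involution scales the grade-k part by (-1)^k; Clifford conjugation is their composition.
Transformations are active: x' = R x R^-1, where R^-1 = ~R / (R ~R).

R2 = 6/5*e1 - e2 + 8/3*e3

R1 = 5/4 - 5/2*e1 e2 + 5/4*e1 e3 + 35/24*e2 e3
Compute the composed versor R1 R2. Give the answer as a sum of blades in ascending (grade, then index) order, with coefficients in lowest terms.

Distribute over the terms of R2 (each basis-blade product reordered to ascending indices, repeated generators contracted through their squares):
R1 (6/5*e1) = 3/2*e1 + 3*e2 - 3/2*e3 + 7/4*e1 e2 e3
R1 (-e2) = 5/2*e1 - 5/4*e2 + 35/24*e3 + 5/4*e1 e2 e3
R1 (8/3*e3) = -10/3*e1 - 35/9*e2 + 10/3*e3 - 20/3*e1 e2 e3
Summing the partial products and collecting blades:
Answer: 2/3*e1 - 77/36*e2 + 79/24*e3 - 11/3*e1 e2 e3


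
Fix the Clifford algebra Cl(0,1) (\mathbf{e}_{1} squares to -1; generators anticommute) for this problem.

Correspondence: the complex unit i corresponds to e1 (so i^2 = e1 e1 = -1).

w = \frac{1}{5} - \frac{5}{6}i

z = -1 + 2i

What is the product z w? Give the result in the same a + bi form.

In blades: z = -1 + 2 e_{1}, w = \frac{1}{5} - \frac{5}{6} e_{1}.
Distribute z over w term by term (generator squares from the signature, products reordered to ascending indices): (-1)*w = -\frac{1}{5} + \frac{5}{6} e_{1}; (2 e_{1})*w = \frac{5}{3} + \frac{2}{5} e_{1}.
Sum: \frac{22}{15} + \frac{37}{30} e_{1}; translating back through the correspondence:
Answer: \frac{22}{15} + \frac{37}{30}i


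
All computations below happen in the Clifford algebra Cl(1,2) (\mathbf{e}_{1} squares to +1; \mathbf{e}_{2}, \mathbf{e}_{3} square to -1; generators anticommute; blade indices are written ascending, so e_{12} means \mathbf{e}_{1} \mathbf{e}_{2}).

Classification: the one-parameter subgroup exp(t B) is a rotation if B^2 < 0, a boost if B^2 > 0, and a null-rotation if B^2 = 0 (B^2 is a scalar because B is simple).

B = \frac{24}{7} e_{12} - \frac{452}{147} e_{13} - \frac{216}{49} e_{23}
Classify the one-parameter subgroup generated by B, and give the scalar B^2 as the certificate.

B^2 term by term: the squares give (\frac{24}{7})^2*(e_{12})^2 + (-\frac{452}{147})^2*(e_{13})^2 + (-\frac{216}{49})^2*(e_{23})^2 = \frac{576}{49}*(+1) + \frac{204304}{21609}*(+1) + \frac{46656}{2401}*(-1) = \frac{16}{9} (each basis 2-blade squares to minus the product of its generators' squares); cross terms between blades sharing an index anticommute and cancel. So B^2 = \frac{16}{9}.
Answer: boost, certificate B^2 = \frac{16}{9}. Certificate logic: \frac{16}{9} is a conjugation-invariant scalar, so its sign fixes rotation versus boost versus null-rotation outright.


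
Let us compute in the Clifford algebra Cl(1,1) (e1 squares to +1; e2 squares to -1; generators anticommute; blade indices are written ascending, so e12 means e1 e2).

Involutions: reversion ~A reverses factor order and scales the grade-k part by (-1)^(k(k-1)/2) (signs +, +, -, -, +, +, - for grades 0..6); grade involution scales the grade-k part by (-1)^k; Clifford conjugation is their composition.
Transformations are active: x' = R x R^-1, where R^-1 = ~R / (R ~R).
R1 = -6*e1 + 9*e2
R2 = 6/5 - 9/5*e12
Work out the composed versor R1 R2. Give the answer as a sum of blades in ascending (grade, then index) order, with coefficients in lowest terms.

Distribute over the terms of R1 (each basis-blade product reordered to ascending indices, repeated generators contracted through their squares):
(-6*e1) R2 = -36/5*e1 + 54/5*e2
(9*e2) R2 = -81/5*e1 + 54/5*e2
Summing the partial products and collecting blades:
Answer: -117/5*e1 + 108/5*e2


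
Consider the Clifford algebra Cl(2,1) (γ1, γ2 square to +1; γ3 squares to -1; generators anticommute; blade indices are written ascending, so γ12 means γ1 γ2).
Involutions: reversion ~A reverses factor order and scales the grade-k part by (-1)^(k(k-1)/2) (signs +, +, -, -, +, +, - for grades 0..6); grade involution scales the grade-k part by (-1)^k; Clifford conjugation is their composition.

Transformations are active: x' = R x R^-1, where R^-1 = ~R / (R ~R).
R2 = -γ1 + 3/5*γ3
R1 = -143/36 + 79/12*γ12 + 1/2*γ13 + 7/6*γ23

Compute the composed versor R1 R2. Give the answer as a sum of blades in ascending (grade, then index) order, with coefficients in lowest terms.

Distribute over the terms of R2 (each basis-blade product reordered to ascending indices, repeated generators contracted through their squares):
R1 (-γ1) = 143/36*γ1 + 79/12*γ2 + 1/2*γ3 - 7/6*γ123
R1 (3/5*γ3) = -3/10*γ1 - 7/10*γ2 - 143/60*γ3 + 79/20*γ123
Summing the partial products and collecting blades:
Answer: 661/180*γ1 + 353/60*γ2 - 113/60*γ3 + 167/60*γ123


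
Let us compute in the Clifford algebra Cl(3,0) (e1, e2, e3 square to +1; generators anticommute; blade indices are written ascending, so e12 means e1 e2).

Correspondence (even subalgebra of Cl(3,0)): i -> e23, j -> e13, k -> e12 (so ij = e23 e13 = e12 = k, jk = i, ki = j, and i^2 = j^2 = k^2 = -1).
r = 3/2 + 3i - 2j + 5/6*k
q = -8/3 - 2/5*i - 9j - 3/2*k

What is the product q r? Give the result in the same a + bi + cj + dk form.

In blades: q = -8/3 - 3/2*e12 - 9*e13 - 2/5*e23, r = 3/2 + 5/6*e12 - 2*e13 + 3*e23.
Distribute q over r term by term (generator squares from the signature, products reordered to ascending indices): (-8/3)*r = -4 - 20/9*e12 + 16/3*e13 - 8*e23; (-3/2*e12)*r = 5/4 - 9/4*e12 - 9/2*e13 - 3*e23; (-9*e13)*r = -18 + 27*e12 - 27/2*e13 - 15/2*e23; (-2/5*e23)*r = 6/5 + 4/5*e12 + 1/3*e13 - 3/5*e23.
Sum: -391/20 + 4199/180*e12 - 37/3*e13 - 191/10*e23; translating back through the correspondence:
Answer: -391/20 - 191/10*i - 37/3*j + 4199/180*k


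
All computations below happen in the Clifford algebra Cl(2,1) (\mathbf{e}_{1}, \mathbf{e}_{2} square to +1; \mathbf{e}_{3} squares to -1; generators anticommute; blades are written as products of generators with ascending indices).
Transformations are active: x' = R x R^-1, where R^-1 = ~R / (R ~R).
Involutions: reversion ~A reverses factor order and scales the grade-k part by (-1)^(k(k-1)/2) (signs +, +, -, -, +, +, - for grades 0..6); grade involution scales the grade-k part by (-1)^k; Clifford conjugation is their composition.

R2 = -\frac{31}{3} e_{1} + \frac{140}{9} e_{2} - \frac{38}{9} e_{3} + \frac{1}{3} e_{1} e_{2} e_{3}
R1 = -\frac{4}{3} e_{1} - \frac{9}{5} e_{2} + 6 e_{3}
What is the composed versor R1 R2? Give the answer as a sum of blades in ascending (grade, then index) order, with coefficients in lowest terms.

Distribute over the terms of R1 (each basis-blade product reordered to ascending indices, repeated generators contracted through their squares):
(-\frac{4}{3} e_{1}) R2 = \frac{124}{9} - \frac{560}{27} e_{1} e_{2} + \frac{152}{27} e_{1} e_{3} - \frac{4}{9} e_{2} e_{3}
(-\frac{9}{5} e_{2}) R2 = -28 - \frac{93}{5} e_{1} e_{2} + \frac{3}{5} e_{1} e_{3} + \frac{38}{5} e_{2} e_{3}
(6 e_{3}) R2 = \frac{76}{3} - 2 e_{1} e_{2} + 62 e_{1} e_{3} - \frac{280}{3} e_{2} e_{3}
Summing the partial products and collecting blades:
Answer: \frac{100}{9} - \frac{5581}{135} e_{1} e_{2} + \frac{9211}{135} e_{1} e_{3} - \frac{3878}{45} e_{2} e_{3}


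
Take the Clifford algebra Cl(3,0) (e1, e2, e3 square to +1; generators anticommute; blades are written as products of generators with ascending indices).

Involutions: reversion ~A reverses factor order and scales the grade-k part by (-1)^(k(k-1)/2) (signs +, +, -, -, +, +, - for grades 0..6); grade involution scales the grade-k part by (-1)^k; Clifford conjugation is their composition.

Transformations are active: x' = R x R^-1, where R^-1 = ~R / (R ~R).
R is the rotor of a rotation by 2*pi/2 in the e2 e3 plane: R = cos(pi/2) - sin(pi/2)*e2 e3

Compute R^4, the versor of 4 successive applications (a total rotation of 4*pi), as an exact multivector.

Rotor phase runs at HALF the rotation angle; powers of one rotor simply add phase, so after 4 steps in e2 e3 the phase is 4*pi/2 = 2*pi and R^4 = cos(2*pi) - sin(2*pi)*e2 e3.
cos(2*pi) = 1 and sin(2*pi) = 0, so R^4 = 1. The total rotation 4*pi is 2 full turns, so every vector returns to itself, yet the rotor is +1, back on the identity sheet (an even number of 2*pi turns).
Answer: 1


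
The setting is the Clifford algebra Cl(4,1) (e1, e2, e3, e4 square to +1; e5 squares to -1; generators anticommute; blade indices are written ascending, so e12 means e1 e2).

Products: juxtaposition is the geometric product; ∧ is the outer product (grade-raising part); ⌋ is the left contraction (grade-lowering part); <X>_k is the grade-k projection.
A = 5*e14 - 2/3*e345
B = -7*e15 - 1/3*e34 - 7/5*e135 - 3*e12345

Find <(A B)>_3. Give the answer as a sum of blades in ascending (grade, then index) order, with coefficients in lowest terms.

step 1: -2/9*e5 + 2*e12 + 5/3*e13 + 14/15*e14 + 35*e45 + 14/3*e134 + 15*e235 - 7*e345
step 2: 14/3*e134 + 15*e235 - 7*e345
Answer: 14/3*e134 + 15*e235 - 7*e345


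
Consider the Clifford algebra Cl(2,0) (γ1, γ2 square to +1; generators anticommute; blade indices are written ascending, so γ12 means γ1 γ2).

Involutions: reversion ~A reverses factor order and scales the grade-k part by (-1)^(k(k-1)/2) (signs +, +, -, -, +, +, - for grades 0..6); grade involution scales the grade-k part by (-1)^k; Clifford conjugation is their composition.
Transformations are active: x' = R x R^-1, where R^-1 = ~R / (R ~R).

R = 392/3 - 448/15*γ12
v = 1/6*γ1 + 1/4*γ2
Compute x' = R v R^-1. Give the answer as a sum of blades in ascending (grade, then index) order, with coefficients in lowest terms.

~R = 392/3 + 448/15*γ12, and R ~R = 4042304/225, so R^-1 = ~R / (4042304/225).
R v = 644/45*γ1 + 1694/45*γ2
Answer: 107/2578*γ1 + 4603/15468*γ2


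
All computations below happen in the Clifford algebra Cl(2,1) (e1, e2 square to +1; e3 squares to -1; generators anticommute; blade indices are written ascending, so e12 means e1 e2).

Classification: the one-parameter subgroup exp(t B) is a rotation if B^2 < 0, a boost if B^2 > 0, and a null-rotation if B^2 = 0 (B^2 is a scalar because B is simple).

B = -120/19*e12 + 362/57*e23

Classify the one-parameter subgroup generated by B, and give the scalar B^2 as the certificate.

B^2 term by term: the squares give (-120/19)^2*(e12)^2 + (362/57)^2*(e23)^2 = 14400/361*(-1) + 131044/3249*(+1) = 4/9 (each basis 2-blade squares to minus the product of its generators' squares); cross terms between blades sharing an index anticommute and cancel. So B^2 = 4/9.
Answer: boost, certificate B^2 = 4/9. Check the certificate: B^2 = 4/9, and that sign is decisive whatever form B takes.


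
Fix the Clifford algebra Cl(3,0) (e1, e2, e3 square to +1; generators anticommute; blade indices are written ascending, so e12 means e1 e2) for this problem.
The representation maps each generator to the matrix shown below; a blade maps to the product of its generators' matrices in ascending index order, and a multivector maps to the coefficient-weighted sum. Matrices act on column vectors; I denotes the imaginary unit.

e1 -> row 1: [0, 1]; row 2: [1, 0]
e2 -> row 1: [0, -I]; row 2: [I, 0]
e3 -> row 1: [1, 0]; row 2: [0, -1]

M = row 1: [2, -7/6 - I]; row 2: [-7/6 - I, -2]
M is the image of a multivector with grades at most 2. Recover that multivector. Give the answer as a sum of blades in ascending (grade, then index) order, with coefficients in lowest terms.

Method: 1, rho(e1), rho(e2), rho(e3) form a trace-orthogonal basis of the 2x2 complex matrices (tr(X Y) = 2 if X = Y, else 0), so M = m0*1 + m1*rho(e1) + m2*rho(e2) + m3*rho(e3) with m0 = tr(M)/2 = 0, m1 = tr(M rho(e1))/2 = -7/6 - I, m2 = tr(M rho(e2))/2 = 0, m3 = tr(M rho(e3))/2 = 2.
Multiplying table entries, the bivector images are rho(e12) = I*rho(e3), rho(e13) = -I*rho(e2), rho(e23) = I*rho(e1); with real blade coefficients the real parts of m0..m3 are the coefficients of 1, e1, e2, e3 and the imaginary parts give the bivectors (e23: Im m1, e13: -Im m2, e12: Im m3).
Answer: -7/6*e1 + 2*e3 - e23


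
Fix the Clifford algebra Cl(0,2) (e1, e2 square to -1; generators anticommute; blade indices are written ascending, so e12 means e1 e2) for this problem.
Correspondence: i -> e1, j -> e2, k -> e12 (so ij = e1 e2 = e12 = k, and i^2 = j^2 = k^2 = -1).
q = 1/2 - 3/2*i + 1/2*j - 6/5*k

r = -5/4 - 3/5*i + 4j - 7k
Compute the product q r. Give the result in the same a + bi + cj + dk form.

In blades: q = 1/2 - 3/2*e1 + 1/2*e2 - 6/5*e12, r = -5/4 - 3/5*e1 + 4*e2 - 7*e12.
Distribute q over r term by term (generator squares from the signature, products reordered to ascending indices): (1/2)*r = -5/8 - 3/10*e1 + 2*e2 - 7/2*e12; (-3/2*e1)*r = -9/10 + 15/8*e1 - 21/2*e2 - 6*e12; (1/2*e2)*r = -2 - 7/2*e1 - 5/8*e2 + 3/10*e12; (-6/5*e12)*r = -42/5 + 24/5*e1 + 18/25*e2 + 3/2*e12.
Sum: -477/40 + 23/8*e1 - 1681/200*e2 - 77/10*e12; translating back through the correspondence:
Answer: -477/40 + 23/8*i - 1681/200*j - 77/10*k


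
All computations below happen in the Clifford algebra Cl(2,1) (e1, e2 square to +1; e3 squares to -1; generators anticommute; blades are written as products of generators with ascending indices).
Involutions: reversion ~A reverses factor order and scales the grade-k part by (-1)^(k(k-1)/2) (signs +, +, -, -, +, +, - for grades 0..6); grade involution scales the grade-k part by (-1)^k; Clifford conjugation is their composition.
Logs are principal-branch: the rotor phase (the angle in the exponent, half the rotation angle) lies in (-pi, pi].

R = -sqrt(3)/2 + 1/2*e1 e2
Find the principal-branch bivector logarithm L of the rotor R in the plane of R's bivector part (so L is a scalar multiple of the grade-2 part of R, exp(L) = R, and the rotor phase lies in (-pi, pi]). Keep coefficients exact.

The scalar part of R is -sqrt(3)/2, which fixes the principal-branch rotor phase; the unit plane is then the bivector part divided by the sine of that phase, and L is that plane scaled by the phase.
Concretely: cos(phase) = -sqrt(3)/2 gives phase = ±5*pi/6, and since phase/sin(phase) is even the sign is immaterial: L = (phase/sin(phase)) * <R>_2 = (5*pi/3) * <R>_2.
Answer: 5*pi/6*e1 e2


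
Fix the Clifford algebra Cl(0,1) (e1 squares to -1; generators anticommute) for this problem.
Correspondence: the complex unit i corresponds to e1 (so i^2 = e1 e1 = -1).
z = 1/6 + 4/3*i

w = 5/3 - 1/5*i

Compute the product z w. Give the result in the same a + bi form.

In blades: z = 1/6 + 4/3*e1, w = 5/3 - 1/5*e1.
Distribute z over w term by term (generator squares from the signature, products reordered to ascending indices): (1/6)*w = 5/18 - 1/30*e1; (4/3*e1)*w = 4/15 + 20/9*e1.
Sum: 49/90 + 197/90*e1; translating back through the correspondence:
Answer: 49/90 + 197/90*i


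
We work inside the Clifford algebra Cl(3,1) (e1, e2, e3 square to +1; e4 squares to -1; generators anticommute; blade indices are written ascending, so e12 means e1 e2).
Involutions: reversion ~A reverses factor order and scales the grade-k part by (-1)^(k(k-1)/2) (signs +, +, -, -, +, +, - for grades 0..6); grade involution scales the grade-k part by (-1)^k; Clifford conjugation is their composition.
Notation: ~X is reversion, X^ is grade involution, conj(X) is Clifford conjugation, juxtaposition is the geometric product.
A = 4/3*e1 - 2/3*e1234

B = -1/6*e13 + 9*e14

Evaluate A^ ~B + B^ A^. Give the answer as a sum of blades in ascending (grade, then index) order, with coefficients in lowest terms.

first term: -2/9*e3 + 12*e4 + 6*e23 - 1/9*e24
second term: -2/9*e3 + 12*e4 - 6*e23 + 1/9*e24
Answer: -4/9*e3 + 24*e4


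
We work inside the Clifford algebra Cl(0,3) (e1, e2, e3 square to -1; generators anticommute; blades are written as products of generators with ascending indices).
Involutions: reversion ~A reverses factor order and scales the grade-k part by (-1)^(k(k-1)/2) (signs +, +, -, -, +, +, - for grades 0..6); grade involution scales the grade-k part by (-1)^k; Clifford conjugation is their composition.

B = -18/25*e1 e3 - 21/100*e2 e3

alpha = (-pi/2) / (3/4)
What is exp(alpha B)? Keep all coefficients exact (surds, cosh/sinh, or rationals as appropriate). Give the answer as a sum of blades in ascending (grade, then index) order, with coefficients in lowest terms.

B^2 term by term: the squares give (-18/25)^2*(e1 e3)^2 + (-21/100)^2*(e2 e3)^2 = 324/625*(-1) + 441/10000*(-1) = -9/16 (each basis 2-blade squares to minus the product of its generators' squares); cross terms between blades sharing an index anticommute and cancel. So B^2 = -9/16.
B^2 = -9/16 — the series telescopes trigonometrically here: l = 3/4, alpha*l = -pi/2, so exp(alpha B) = cos(-pi/2) + (sin(-pi/2)/(3/4))*B = 0 + (-4/3)*B.
Answer: 24/25*e1 e3 + 7/25*e2 e3


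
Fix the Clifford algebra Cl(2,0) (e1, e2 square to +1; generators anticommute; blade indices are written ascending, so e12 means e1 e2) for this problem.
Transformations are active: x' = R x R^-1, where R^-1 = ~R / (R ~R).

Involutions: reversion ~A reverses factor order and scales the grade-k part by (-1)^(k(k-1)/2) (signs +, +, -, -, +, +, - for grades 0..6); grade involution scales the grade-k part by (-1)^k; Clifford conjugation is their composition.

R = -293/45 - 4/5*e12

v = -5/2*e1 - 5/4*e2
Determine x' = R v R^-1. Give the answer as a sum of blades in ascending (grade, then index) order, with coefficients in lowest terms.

~R = -293/45 + 4/5*e12, and R ~R = 17429/405, so R^-1 = ~R / (17429/405).
R v = 311/18*e1 + 221/36*e2
Answer: -95101/34858*e1 - 42361/69716*e2


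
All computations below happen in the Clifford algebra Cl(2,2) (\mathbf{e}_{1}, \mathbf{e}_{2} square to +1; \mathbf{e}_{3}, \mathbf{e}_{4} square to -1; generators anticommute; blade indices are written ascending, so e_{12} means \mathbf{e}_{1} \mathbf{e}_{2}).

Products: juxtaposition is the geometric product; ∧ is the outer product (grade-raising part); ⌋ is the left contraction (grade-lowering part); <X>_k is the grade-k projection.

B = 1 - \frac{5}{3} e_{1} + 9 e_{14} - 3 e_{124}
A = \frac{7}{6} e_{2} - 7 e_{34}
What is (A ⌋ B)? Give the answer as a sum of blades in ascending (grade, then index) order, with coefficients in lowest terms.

step 1: \frac{7}{2} e_{14}
Answer: \frac{7}{2} e_{14}


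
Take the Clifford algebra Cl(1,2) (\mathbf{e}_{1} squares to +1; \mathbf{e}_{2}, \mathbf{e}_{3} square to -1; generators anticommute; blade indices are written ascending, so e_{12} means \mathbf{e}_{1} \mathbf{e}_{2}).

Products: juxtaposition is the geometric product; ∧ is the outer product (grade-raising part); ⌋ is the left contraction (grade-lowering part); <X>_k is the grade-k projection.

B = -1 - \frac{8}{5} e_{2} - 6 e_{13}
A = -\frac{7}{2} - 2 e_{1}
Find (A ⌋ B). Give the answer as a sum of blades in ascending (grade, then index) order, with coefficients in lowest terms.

step 1: \frac{7}{2} + \frac{28}{5} e_{2} + 12 e_{3} + 21 e_{13}
Answer: \frac{7}{2} + \frac{28}{5} e_{2} + 12 e_{3} + 21 e_{13}


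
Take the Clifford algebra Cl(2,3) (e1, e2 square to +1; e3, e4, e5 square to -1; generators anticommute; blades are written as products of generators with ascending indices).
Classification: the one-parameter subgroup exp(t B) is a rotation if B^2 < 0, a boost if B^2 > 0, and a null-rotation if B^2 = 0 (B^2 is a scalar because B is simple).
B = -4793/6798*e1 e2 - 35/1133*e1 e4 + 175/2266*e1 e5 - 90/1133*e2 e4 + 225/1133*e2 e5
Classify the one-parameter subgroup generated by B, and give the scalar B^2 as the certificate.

B^2 term by term: the squares give (-4793/6798)^2*(e1 e2)^2 + (-35/1133)^2*(e1 e4)^2 + (175/2266)^2*(e1 e5)^2 + (-90/1133)^2*(e2 e4)^2 + (225/1133)^2*(e2 e5)^2 = 22972849/46212804*(-1) + 1225/1283689*(+1) + 30625/5134756*(+1) + 8100/1283689*(+1) + 50625/1283689*(+1) = -4/9 (each basis 2-blade squares to minus the product of its generators' squares); cross terms between blades sharing an index anticommute and cancel; the commuting (index-disjoint) pairs give grade-4 terms 2*c*c'*(blade product), which cancel blade by blade — e1 e2 e4 e5: 15750/1283689 - 15750/1283689 = 0 — confirming B is simple. So B^2 = -4/9.
Answer: rotation, certificate B^2 = -4/9. The scalar -4/9 is the complete invariant here: its sign names the subgroup type.


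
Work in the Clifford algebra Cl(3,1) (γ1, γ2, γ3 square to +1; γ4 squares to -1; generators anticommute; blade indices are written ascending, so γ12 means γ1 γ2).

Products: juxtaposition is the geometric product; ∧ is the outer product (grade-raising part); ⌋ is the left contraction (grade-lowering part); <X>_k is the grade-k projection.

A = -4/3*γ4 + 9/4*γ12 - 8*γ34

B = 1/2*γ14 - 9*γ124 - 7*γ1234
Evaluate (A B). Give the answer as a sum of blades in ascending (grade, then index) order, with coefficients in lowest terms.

step 1: -2/3*γ1 + 81/4*γ4 + 44*γ12 + 4*γ13 - 9/8*γ24 + 63/4*γ34 - 188/3*γ123
Answer: -2/3*γ1 + 81/4*γ4 + 44*γ12 + 4*γ13 - 9/8*γ24 + 63/4*γ34 - 188/3*γ123


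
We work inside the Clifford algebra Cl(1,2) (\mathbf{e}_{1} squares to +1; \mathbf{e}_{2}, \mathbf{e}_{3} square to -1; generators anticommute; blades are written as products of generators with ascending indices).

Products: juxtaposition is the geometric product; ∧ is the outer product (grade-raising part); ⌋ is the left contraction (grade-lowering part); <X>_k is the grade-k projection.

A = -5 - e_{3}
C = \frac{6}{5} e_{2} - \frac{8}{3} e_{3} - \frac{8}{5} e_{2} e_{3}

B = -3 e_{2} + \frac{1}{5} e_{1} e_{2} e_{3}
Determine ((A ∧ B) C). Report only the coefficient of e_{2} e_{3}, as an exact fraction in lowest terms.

step 1: 15 e_{2} - 3 e_{2} e_{3} - e_{1} e_{2} e_{3}
step 2: -\frac{114}{5} - \frac{8}{5} e_{1} - 8 e_{2} + \frac{102}{5} e_{3} - \frac{8}{3} e_{1} e_{2} - \frac{6}{5} e_{1} e_{3} - 40 e_{2} e_{3}
Answer: -40


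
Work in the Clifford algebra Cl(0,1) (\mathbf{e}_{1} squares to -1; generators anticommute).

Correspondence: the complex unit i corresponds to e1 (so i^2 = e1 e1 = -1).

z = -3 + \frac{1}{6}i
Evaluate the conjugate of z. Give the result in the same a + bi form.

In blades: z = -3 + \frac{1}{6} e_{1}.
Conjugation here is Clifford conjugation: the scalar is fixed and the grade-1 and grade-2 blades all flip sign, giving -3 - \frac{1}{6} e_{1}; translating back:
Answer: -3 - \frac{1}{6}i


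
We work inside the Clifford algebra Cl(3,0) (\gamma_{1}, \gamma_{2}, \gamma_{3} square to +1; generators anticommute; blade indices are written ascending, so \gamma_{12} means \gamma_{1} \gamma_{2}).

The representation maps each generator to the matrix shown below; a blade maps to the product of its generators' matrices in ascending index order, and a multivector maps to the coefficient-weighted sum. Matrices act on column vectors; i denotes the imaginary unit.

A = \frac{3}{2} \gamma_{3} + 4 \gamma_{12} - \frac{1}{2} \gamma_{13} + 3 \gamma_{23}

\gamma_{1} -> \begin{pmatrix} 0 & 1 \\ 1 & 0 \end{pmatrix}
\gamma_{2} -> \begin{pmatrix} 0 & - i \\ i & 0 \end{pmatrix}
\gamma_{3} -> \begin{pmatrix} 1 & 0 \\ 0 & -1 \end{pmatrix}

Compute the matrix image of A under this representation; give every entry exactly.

Bivector images (products of the table entries): rho(\gamma_{12}) = rho(\gamma_{1})rho(\gamma_{2}) = \begin{pmatrix} i & 0 \\ 0 & - i \end{pmatrix}; rho(\gamma_{13}) = rho(\gamma_{1})rho(\gamma_{3}) = \begin{pmatrix} 0 & -1 \\ 1 & 0 \end{pmatrix}; rho(\gamma_{23}) = rho(\gamma_{2})rho(\gamma_{3}) = \begin{pmatrix} 0 & i \\ i & 0 \end{pmatrix}.
M = (\frac{3}{2})*rho(\gamma_{3}) + (4)*rho(\gamma_{12}) + (-\frac{1}{2})*rho(\gamma_{13}) + (3)*rho(\gamma_{23}), summed entrywise:
Answer: \begin{pmatrix} \frac{3}{2} + 4 i & \frac{1}{2} + 3 i \\ - \frac{1}{2} + 3 i & - \frac{3}{2} - 4 i \end{pmatrix}


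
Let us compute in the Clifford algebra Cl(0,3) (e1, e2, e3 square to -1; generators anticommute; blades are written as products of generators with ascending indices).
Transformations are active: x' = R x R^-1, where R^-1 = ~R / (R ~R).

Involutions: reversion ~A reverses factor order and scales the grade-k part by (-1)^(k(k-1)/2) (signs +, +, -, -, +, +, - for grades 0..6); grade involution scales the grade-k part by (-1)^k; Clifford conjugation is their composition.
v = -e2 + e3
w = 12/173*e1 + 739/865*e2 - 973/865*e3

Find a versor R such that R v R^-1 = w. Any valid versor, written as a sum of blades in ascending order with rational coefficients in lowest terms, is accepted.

R = v + w = 12/173*e1 - 126/865*e2 - 108/865*e3 works: the equal norms (-2) guarantee its sandwich swaps v into w.
Answer: 12/173*e1 - 126/865*e2 - 108/865*e3


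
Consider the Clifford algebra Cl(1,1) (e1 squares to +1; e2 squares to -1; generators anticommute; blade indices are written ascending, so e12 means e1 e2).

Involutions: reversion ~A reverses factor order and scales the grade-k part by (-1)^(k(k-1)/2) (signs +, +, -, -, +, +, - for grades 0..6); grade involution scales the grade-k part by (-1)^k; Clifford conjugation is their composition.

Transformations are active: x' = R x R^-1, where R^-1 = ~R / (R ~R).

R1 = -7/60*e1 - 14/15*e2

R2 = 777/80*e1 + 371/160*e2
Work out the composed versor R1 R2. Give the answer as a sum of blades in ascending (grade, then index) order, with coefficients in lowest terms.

Distribute over the terms of R1 (each basis-blade product reordered to ascending indices, repeated generators contracted through their squares):
(-7/60*e1) R2 = -1813/1600 - 2597/9600*e12
(-14/15*e2) R2 = 2597/1200 + 1813/200*e12
Summing the partial products and collecting blades:
Answer: 4949/4800 + 84427/9600*e12
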